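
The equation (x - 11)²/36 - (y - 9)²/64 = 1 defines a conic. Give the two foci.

(1, 9) and (21, 9)

Center (11, 9). The positive term is the x-term, so the transverse axis is horizontal; a² = 36, b² = 64.
c² = a² + b² = 36 + 64 = 100, so c = 10.
Foci lie on the horizontal axis through the center: (h ± c, k).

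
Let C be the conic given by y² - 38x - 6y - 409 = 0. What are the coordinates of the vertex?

Only y is squared. Complete the square in y: (y - 3)² = 38(x + 11).
Vertex (-11, 3); 4p = 38 so p = 19/2. Opens right.

(-11, 3)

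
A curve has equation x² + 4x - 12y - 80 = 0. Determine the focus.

Only x is squared. Complete the square in x: (x + 2)² = 12(y + 7).
Vertex (-2, -7); 4p = 12 so p = 3. Opens up.
Focus is p units from the vertex along the axis: (h, k + p).

(-2, -4)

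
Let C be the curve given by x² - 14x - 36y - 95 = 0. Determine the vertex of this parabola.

Only x is squared. Complete the square in x: (x - 7)² = 36(y + 4).
Vertex (7, -4); 4p = 36 so p = 9. Opens up.

(7, -4)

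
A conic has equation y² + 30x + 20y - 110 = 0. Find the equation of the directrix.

x = 29/2

Only y is squared. Complete the square in y: (y + 10)² = -30(x - 7).
Vertex (7, -10); 4p = -30 so p = -15/2. Opens left.
Directrix is the vertical line x = h − p = 7 − (-15/2) = 29/2.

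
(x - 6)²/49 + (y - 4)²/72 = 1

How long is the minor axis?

14

Center (6, 4). The larger denominator 72 sits under the y-term, so the major axis is vertical; a² = 72, b² = 49.
b² = 49 so b = 7; the minor axis has length 2b = 14.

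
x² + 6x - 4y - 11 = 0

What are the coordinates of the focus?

(-3, -4)

Only x is squared. Complete the square in x: (x + 3)² = 4(y + 5).
Vertex (-3, -5); 4p = 4 so p = 1. Opens up.
Focus is p units from the vertex along the axis: (h, k + p).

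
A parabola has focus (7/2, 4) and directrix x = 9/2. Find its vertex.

(4, 4)

The vertex is the midpoint between the focus and the directrix along the axis of symmetry.
Axis is horizontal (directrix is vertical). Vertex x-coordinate = (7/2 + 9/2)/2 = 4; y-coordinate = 4.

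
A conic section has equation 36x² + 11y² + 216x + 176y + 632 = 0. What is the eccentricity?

e = 5/6

Rearranging, 36(x² + 6x) + 11(y² + 16y) = -632.
36(x + 3)² + 11(y + 8)² = -632 + 324 + 704 = 396
Dividing both sides by 396: (x + 3)²/11 + (y + 8)²/36 = 1
Ellipse, center (-3, -8), major axis vertical; a² = 36, b² = 11.
c² = a² - b² = 25, so c = 5.
e = c/a = 5/6.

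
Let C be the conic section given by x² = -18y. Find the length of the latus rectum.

Vertex (0, 0); 4p = -18 so p = -9/2. Opens down.
Latus rectum length = |4p| = 18.

18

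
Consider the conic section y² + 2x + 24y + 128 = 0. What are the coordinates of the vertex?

(8, -12)

Only y is squared. Complete the square in y: (y + 12)² = -2(x - 8).
Vertex (8, -12); 4p = -2 so p = -1/2. Opens left.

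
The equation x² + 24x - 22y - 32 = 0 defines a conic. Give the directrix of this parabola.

y = -27/2

Only x is squared. Complete the square in x: (x + 12)² = 22(y + 8).
Vertex (-12, -8); 4p = 22 so p = 11/2. Opens up.
Directrix is the horizontal line y = k − p = -8 − (11/2) = -27/2.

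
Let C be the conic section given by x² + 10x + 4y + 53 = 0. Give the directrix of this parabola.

y = -6

Only x is squared. Complete the square in x: (x + 5)² = -4(y + 7).
Vertex (-5, -7); 4p = -4 so p = -1. Opens down.
Directrix is the horizontal line y = k − p = -7 − (-1) = -6.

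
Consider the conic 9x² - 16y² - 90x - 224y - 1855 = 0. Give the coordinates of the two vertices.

(-7, -7) and (17, -7)

Group the x- and y-terms: 9(x² - 10x) -16(y² + 14y) = 1855
Completing the square gives 9(x - 5)² -16(y + 7)² = 1855 + 225 - 784 = 1296.
Divide through by 1296 to get (x - 5)²/144 - (y + 7)²/81 = 1.
Hyperbola, center (5, -7), transverse axis horizontal; a² = 144, b² = 81.
a = 12. Vertices at (h ± a, k).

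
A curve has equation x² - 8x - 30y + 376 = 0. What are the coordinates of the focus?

Only x is squared. Complete the square in x: (x - 4)² = 30(y - 12).
Vertex (4, 12); 4p = 30 so p = 15/2. Opens up.
Focus is p units from the vertex along the axis: (h, k + p).

(4, 39/2)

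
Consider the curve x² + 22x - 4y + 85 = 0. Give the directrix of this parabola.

Only x is squared. Complete the square in x: (x + 11)² = 4(y + 9).
Vertex (-11, -9); 4p = 4 so p = 1. Opens up.
Directrix is the horizontal line y = k − p = -9 − (1) = -10.

y = -10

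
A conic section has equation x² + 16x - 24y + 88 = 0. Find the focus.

Only x is squared. Complete the square in x: (x + 8)² = 24(y - 1).
Vertex (-8, 1); 4p = 24 so p = 6. Opens up.
Focus is p units from the vertex along the axis: (h, k + p).

(-8, 7)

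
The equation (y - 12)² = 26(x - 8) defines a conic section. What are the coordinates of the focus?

Vertex (8, 12); 4p = 26 so p = 13/2. Opens right.
Focus is p units from the vertex along the axis: (h + p, k).

(29/2, 12)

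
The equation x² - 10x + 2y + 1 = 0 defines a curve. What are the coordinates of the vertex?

Only x is squared. Complete the square in x: (x - 5)² = -2(y - 12).
Vertex (5, 12); 4p = -2 so p = -1/2. Opens down.

(5, 12)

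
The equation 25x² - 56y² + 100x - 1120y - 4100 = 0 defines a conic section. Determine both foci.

(-2, -19) and (-2, -1)

Group: 25(x² + 4x) -56(y² + 20y) = 4100
Completing the square gives 25(x + 2)² -56(y + 10)² = 4100 + 100 - 5600 = -1400.
Dividing both sides by -1400: (y + 10)²/25 - (x + 2)²/56 = 1
Hyperbola, center (-2, -10), transverse axis vertical; a² = 25, b² = 56.
c² = a² + b² = 25 + 56 = 81, so c = 9.
Foci lie on the vertical axis through the center: (h, k ± c).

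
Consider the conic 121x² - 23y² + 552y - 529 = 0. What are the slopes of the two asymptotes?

11√23/23 and -11√23/23

121x² -23(y² - 24y) = 529
Completing the square gives 121x² -23(y - 12)² = 529 + 0 - 3312 = -2783.
Divide through by -2783 to get (y - 12)²/121 - x²/23 = 1.
Hyperbola, center (0, 12), transverse axis vertical; a² = 121, b² = 23.
For a vertical hyperbola the asymptotes have slope ±a/b.
Here that is ±11/√23 = ±11√23/23.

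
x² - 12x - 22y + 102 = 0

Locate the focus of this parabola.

Only x is squared. Complete the square in x: (x - 6)² = 22(y - 3).
Vertex (6, 3); 4p = 22 so p = 11/2. Opens up.
Focus is p units from the vertex along the axis: (h, k + p).

(6, 17/2)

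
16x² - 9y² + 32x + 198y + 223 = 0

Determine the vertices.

Rearranging, 16(x² + 2x) -9(y² - 22y) = -223.
Complete the square in x and y: 16(x + 1)² -9(y - 11)² = -223 + 16 - 1089 = -1296
Divide through by -1296 to get (y - 11)²/144 - (x + 1)²/81 = 1.
Hyperbola, center (-1, 11), transverse axis vertical; a² = 144, b² = 81.
a = 12. Vertices at (h, k ± a).

(-1, -1) and (-1, 23)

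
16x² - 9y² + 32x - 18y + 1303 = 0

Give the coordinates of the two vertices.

16(x² + 2x) -9(y² + 2y) = -1303
Completing the square gives 16(x + 1)² -9(y + 1)² = -1303 + 16 - 9 = -1296.
Dividing both sides by -1296: (y + 1)²/144 - (x + 1)²/81 = 1
Hyperbola, center (-1, -1), transverse axis vertical; a² = 144, b² = 81.
a = 12. Vertices at (h, k ± a).

(-1, -13) and (-1, 11)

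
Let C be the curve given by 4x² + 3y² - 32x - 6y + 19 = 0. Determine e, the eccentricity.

Group the x- and y-terms: 4(x² - 8x) + 3(y² - 2y) = -19
Complete the square in x and y: 4(x - 4)² + 3(y - 1)² = -19 + 64 + 3 = 48
Dividing both sides by 48: (x - 4)²/12 + (y - 1)²/16 = 1
Ellipse, center (4, 1), major axis vertical; a² = 16, b² = 12.
c² = a² - b² = 4, so c = 2.
e = c/a = 2/4 = 1/2.

e = 1/2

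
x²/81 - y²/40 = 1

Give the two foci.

(-11, 0) and (11, 0)

Center (0, 0). The positive term is the x-term, so the transverse axis is horizontal; a² = 81, b² = 40.
c² = a² + b² = 81 + 40 = 121, so c = 11.
Foci lie on the horizontal axis through the center: (h ± c, k).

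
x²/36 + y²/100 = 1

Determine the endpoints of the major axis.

Center (0, 0). The larger denominator 100 sits under the y-term, so the major axis is vertical; a² = 100, b² = 36.
a = 10. Vertices at (h, k ± a).

(0, -10) and (0, 10)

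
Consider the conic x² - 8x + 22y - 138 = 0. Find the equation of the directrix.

Only x is squared. Complete the square in x: (x - 4)² = -22(y - 7).
Vertex (4, 7); 4p = -22 so p = -11/2. Opens down.
Directrix is the horizontal line y = k − p = 7 − (-11/2) = 25/2.

y = 25/2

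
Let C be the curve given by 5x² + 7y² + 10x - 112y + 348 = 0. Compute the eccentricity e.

5(x² + 2x) + 7(y² - 16y) = -348
Completing the square gives 5(x + 1)² + 7(y - 8)² = -348 + 5 + 448 = 105.
Divide by 105: (x + 1)²/21 + (y - 8)²/15 = 1
Ellipse, center (-1, 8), major axis horizontal; a² = 21, b² = 15.
c² = a² - b² = 6, so c = √6.
e = c/a = √6/√21 = √14/7.

e = √14/7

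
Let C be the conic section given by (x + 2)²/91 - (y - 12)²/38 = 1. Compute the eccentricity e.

e = √11739/91

Center (-2, 12). The positive term is the x-term, so the transverse axis is horizontal; a² = 91, b² = 38.
c² = a² + b² = 129, so c = √129.
e = c/a = √129/√91 = √11739/91.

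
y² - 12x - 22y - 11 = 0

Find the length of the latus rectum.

12

Only y is squared. Complete the square in y: (y - 11)² = 12(x + 11).
Vertex (-11, 11); 4p = 12 so p = 3. Opens right.
Latus rectum length = |4p| = 12.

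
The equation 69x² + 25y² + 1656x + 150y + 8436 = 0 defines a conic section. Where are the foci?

(-12, -3 - 2√11) and (-12, -3 + 2√11)

Group the x- and y-terms: 69(x² + 24x) + 25(y² + 6y) = -8436
Complete the square: 69(x + 12)² + 25(y + 3)² = -8436 + 9936 + 225 = 1725
Divide through by 1725 to get (x + 12)²/25 + (y + 3)²/69 = 1.
Ellipse, center (-12, -3), major axis vertical; a² = 69, b² = 25.
c² = a² - b² = 69 - 25 = 44, so c = 2√11.
Foci lie on the vertical axis through the center: (h, k ± c).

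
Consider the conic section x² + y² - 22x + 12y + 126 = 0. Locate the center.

(x² - 22x) + (y² + 12y) = -126
Complete the square: (x - 11)² + (y + 6)² = -126 + 121 + 36 = 31
So (x - 11)² + (y + 6)² = 31.
Circle centered at (11, -6) with r² = 31.

(11, -6)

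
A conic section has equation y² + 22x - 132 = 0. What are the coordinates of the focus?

Only y is squared. Complete the square in y: y² = -22(x - 6).
Vertex (6, 0); 4p = -22 so p = -11/2. Opens left.
Focus is p units from the vertex along the axis: (h + p, k).

(1/2, 0)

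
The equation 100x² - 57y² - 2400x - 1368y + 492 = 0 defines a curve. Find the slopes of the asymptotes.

Group the x- and y-terms: 100(x² - 24x) -57(y² + 24y) = -492
Complete the square: 100(x - 12)² -57(y + 12)² = -492 + 14400 - 8208 = 5700
Divide through by 5700 to get (x - 12)²/57 - (y + 12)²/100 = 1.
Hyperbola, center (12, -12), transverse axis horizontal; a² = 57, b² = 100.
For a horizontal hyperbola the asymptotes have slope ±b/a.
Here that is ±10/√57 = ±10√57/57.

10√57/57 and -10√57/57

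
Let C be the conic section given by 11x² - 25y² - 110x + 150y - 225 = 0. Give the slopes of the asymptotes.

Collect terms: 11(x² - 10x) -25(y² - 6y) = 225
Complete the square in x and y: 11(x - 5)² -25(y - 3)² = 225 + 275 - 225 = 275
Divide through by 275 to get (x - 5)²/25 - (y - 3)²/11 = 1.
Hyperbola, center (5, 3), transverse axis horizontal; a² = 25, b² = 11.
For a horizontal hyperbola the asymptotes have slope ±b/a.
Here that is ±√11/5.

√11/5 and -√11/5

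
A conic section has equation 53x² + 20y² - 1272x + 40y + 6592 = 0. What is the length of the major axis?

2√53

Group: 53(x² - 24x) + 20(y² + 2y) = -6592
Complete the square in x and y: 53(x - 12)² + 20(y + 1)² = -6592 + 7632 + 20 = 1060
Divide by 1060: (x - 12)²/20 + (y + 1)²/53 = 1
Ellipse, center (12, -1), major axis vertical; a² = 53, b² = 20.
a² = 53 so a = √53; the major axis has length 2a = 2√53.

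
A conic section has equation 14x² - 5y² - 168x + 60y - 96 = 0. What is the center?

Rearranging, 14(x² - 12x) -5(y² - 12y) = 96.
Complete the square: 14(x - 6)² -5(y - 6)² = 96 + 504 - 180 = 420
Dividing both sides by 420: (x - 6)²/30 - (y - 6)²/84 = 1
Hyperbola with center (6, 6).

(6, 6)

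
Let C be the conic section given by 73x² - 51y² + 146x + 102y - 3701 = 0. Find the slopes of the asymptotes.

Rearranging, 73(x² + 2x) -51(y² - 2y) = 3701.
Complete the square: 73(x + 1)² -51(y - 1)² = 3701 + 73 - 51 = 3723
Divide by 3723: (x + 1)²/51 - (y - 1)²/73 = 1
Hyperbola, center (-1, 1), transverse axis horizontal; a² = 51, b² = 73.
For a horizontal hyperbola the asymptotes have slope ±b/a.
Here that is ±√73/√51 = ±√3723/51.

√3723/51 and -√3723/51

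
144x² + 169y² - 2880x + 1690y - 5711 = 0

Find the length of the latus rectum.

Collect terms: 144(x² - 20x) + 169(y² + 10y) = 5711
Complete the square in x and y: 144(x - 10)² + 169(y + 5)² = 5711 + 14400 + 4225 = 24336
Divide by 24336: (x - 10)²/169 + (y + 5)²/144 = 1
Ellipse, center (10, -5), major axis horizontal; a² = 169, b² = 144.
Latus rectum length = 2b²/a = 2·144/13 = 288/13.

288/13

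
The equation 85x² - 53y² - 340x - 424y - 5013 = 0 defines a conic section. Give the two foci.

(2 - √138, -4) and (2 + √138, -4)

Rearranging, 85(x² - 4x) -53(y² + 8y) = 5013.
85(x - 2)² -53(y + 4)² = 5013 + 340 - 848 = 4505
Divide by 4505: (x - 2)²/53 - (y + 4)²/85 = 1
Hyperbola, center (2, -4), transverse axis horizontal; a² = 53, b² = 85.
c² = a² + b² = 53 + 85 = 138, so c = √138.
Foci lie on the horizontal axis through the center: (h ± c, k).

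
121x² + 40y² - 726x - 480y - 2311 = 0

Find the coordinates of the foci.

121(x² - 6x) + 40(y² - 12y) = 2311
Complete the square in x and y: 121(x - 3)² + 40(y - 6)² = 2311 + 1089 + 1440 = 4840
Dividing both sides by 4840: (x - 3)²/40 + (y - 6)²/121 = 1
Ellipse, center (3, 6), major axis vertical; a² = 121, b² = 40.
c² = a² - b² = 121 - 40 = 81, so c = 9.
Foci lie on the vertical axis through the center: (h, k ± c).

(3, -3) and (3, 15)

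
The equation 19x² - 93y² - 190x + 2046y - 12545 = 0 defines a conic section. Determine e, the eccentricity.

Collect terms: 19(x² - 10x) -93(y² - 22y) = 12545
Completing the square gives 19(x - 5)² -93(y - 11)² = 12545 + 475 - 11253 = 1767.
Dividing both sides by 1767: (x - 5)²/93 - (y - 11)²/19 = 1
Hyperbola, center (5, 11), transverse axis horizontal; a² = 93, b² = 19.
c² = a² + b² = 112, so c = 4√7.
e = c/a = 4√7/√93 = 4√651/93.

e = 4√651/93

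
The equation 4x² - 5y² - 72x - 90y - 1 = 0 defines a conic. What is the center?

(9, -9)

4(x² - 18x) -5(y² + 18y) = 1
Complete the square in x and y: 4(x - 9)² -5(y + 9)² = 1 + 324 - 405 = -80
Divide by -80: (y + 9)²/16 - (x - 9)²/20 = 1
Hyperbola with center (9, -9).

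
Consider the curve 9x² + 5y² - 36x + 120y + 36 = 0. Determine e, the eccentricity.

e = 2/3

Collect terms: 9(x² - 4x) + 5(y² + 24y) = -36
Completing the square gives 9(x - 2)² + 5(y + 12)² = -36 + 36 + 720 = 720.
Divide through by 720 to get (x - 2)²/80 + (y + 12)²/144 = 1.
Ellipse, center (2, -12), major axis vertical; a² = 144, b² = 80.
c² = a² - b² = 64, so c = 8.
e = c/a = 8/12 = 2/3.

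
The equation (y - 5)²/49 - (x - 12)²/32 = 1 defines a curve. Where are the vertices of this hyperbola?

Center (12, 5). The positive term is the y-term, so the transverse axis is vertical; a² = 49, b² = 32.
a = 7. Vertices at (h, k ± a).

(12, -2) and (12, 12)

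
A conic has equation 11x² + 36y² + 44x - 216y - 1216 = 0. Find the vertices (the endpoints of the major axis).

Group the x- and y-terms: 11(x² + 4x) + 36(y² - 6y) = 1216
Complete the square in x and y: 11(x + 2)² + 36(y - 3)² = 1216 + 44 + 324 = 1584
Dividing both sides by 1584: (x + 2)²/144 + (y - 3)²/44 = 1
Ellipse, center (-2, 3), major axis horizontal; a² = 144, b² = 44.
a = 12. Vertices at (h ± a, k).

(-14, 3) and (10, 3)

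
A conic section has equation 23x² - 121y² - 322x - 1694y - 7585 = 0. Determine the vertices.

Rearranging, 23(x² - 14x) -121(y² + 14y) = 7585.
23(x - 7)² -121(y + 7)² = 7585 + 1127 - 5929 = 2783
Dividing both sides by 2783: (x - 7)²/121 - (y + 7)²/23 = 1
Hyperbola, center (7, -7), transverse axis horizontal; a² = 121, b² = 23.
a = 11. Vertices at (h ± a, k).

(-4, -7) and (18, -7)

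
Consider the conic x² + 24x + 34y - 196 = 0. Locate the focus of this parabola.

(-12, 3/2)

Only x is squared. Complete the square in x: (x + 12)² = -34(y - 10).
Vertex (-12, 10); 4p = -34 so p = -17/2. Opens down.
Focus is p units from the vertex along the axis: (h, k + p).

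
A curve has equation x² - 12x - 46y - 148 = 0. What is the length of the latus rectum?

Only x is squared. Complete the square in x: (x - 6)² = 46(y + 4).
Vertex (6, -4); 4p = 46 so p = 23/2. Opens up.
Latus rectum length = |4p| = 46.

46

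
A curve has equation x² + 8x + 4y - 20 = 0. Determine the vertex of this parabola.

Only x is squared. Complete the square in x: (x + 4)² = -4(y - 9).
Vertex (-4, 9); 4p = -4 so p = -1. Opens down.

(-4, 9)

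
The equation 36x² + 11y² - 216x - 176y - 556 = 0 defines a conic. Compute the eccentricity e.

36(x² - 6x) + 11(y² - 16y) = 556
Complete the square: 36(x - 3)² + 11(y - 8)² = 556 + 324 + 704 = 1584
Divide through by 1584 to get (x - 3)²/44 + (y - 8)²/144 = 1.
Ellipse, center (3, 8), major axis vertical; a² = 144, b² = 44.
c² = a² - b² = 100, so c = 10.
e = c/a = 10/12 = 5/6.

e = 5/6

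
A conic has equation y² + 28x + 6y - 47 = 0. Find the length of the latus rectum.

Only y is squared. Complete the square in y: (y + 3)² = -28(x - 2).
Vertex (2, -3); 4p = -28 so p = -7. Opens left.
Latus rectum length = |4p| = 28.

28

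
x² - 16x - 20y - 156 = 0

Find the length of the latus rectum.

Only x is squared. Complete the square in x: (x - 8)² = 20(y + 11).
Vertex (8, -11); 4p = 20 so p = 5. Opens up.
Latus rectum length = |4p| = 20.

20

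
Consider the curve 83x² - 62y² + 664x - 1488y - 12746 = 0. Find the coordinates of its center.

Collect terms: 83(x² + 8x) -62(y² + 24y) = 12746
Complete the square in x and y: 83(x + 4)² -62(y + 12)² = 12746 + 1328 - 8928 = 5146
Divide through by 5146 to get (x + 4)²/62 - (y + 12)²/83 = 1.
Hyperbola with center (-4, -12).

(-4, -12)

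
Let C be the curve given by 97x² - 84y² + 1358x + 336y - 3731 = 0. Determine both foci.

Collect terms: 97(x² + 14x) -84(y² - 4y) = 3731
Completing the square gives 97(x + 7)² -84(y - 2)² = 3731 + 4753 - 336 = 8148.
Dividing both sides by 8148: (x + 7)²/84 - (y - 2)²/97 = 1
Hyperbola, center (-7, 2), transverse axis horizontal; a² = 84, b² = 97.
c² = a² + b² = 84 + 97 = 181, so c = √181.
Foci lie on the horizontal axis through the center: (h ± c, k).

(-7 - √181, 2) and (-7 + √181, 2)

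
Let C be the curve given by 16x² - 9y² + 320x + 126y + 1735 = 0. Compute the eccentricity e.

e = 5/4

Rearranging, 16(x² + 20x) -9(y² - 14y) = -1735.
16(x + 10)² -9(y - 7)² = -1735 + 1600 - 441 = -576
Dividing both sides by -576: (y - 7)²/64 - (x + 10)²/36 = 1
Hyperbola, center (-10, 7), transverse axis vertical; a² = 64, b² = 36.
c² = a² + b² = 100, so c = 10.
e = c/a = 10/8 = 5/4.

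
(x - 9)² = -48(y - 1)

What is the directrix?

Vertex (9, 1); 4p = -48 so p = -12. Opens down.
Directrix is the horizontal line y = k − p = 1 − (-12) = 13.

y = 13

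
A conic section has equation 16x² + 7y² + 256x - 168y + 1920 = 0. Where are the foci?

(-8, 9) and (-8, 15)

Group the x- and y-terms: 16(x² + 16x) + 7(y² - 24y) = -1920
Completing the square gives 16(x + 8)² + 7(y - 12)² = -1920 + 1024 + 1008 = 112.
Dividing both sides by 112: (x + 8)²/7 + (y - 12)²/16 = 1
Ellipse, center (-8, 12), major axis vertical; a² = 16, b² = 7.
c² = a² - b² = 16 - 7 = 9, so c = 3.
Foci lie on the vertical axis through the center: (h, k ± c).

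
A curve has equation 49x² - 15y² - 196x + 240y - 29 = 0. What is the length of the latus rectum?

Group the x- and y-terms: 49(x² - 4x) -15(y² - 16y) = 29
Complete the square in x and y: 49(x - 2)² -15(y - 8)² = 29 + 196 - 960 = -735
Divide through by -735 to get (y - 8)²/49 - (x - 2)²/15 = 1.
Hyperbola, center (2, 8), transverse axis vertical; a² = 49, b² = 15.
Latus rectum length = 2b²/a = 2·15/7 = 30/7.

30/7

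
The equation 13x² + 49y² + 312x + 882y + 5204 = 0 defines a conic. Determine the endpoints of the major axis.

Group the x- and y-terms: 13(x² + 24x) + 49(y² + 18y) = -5204
13(x + 12)² + 49(y + 9)² = -5204 + 1872 + 3969 = 637
Dividing both sides by 637: (x + 12)²/49 + (y + 9)²/13 = 1
Ellipse, center (-12, -9), major axis horizontal; a² = 49, b² = 13.
a = 7. Vertices at (h ± a, k).

(-19, -9) and (-5, -9)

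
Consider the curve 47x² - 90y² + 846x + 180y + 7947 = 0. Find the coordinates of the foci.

47(x² + 18x) -90(y² - 2y) = -7947
Complete the square: 47(x + 9)² -90(y - 1)² = -7947 + 3807 - 90 = -4230
Divide by -4230: (y - 1)²/47 - (x + 9)²/90 = 1
Hyperbola, center (-9, 1), transverse axis vertical; a² = 47, b² = 90.
c² = a² + b² = 47 + 90 = 137, so c = √137.
Foci lie on the vertical axis through the center: (h, k ± c).

(-9, 1 - √137) and (-9, 1 + √137)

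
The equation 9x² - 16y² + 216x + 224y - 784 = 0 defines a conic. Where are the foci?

Collect terms: 9(x² + 24x) -16(y² - 14y) = 784
Complete the square in x and y: 9(x + 12)² -16(y - 7)² = 784 + 1296 - 784 = 1296
Dividing both sides by 1296: (x + 12)²/144 - (y - 7)²/81 = 1
Hyperbola, center (-12, 7), transverse axis horizontal; a² = 144, b² = 81.
c² = a² + b² = 144 + 81 = 225, so c = 15.
Foci lie on the horizontal axis through the center: (h ± c, k).

(-27, 7) and (3, 7)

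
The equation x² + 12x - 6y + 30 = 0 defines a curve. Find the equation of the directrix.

Only x is squared. Complete the square in x: (x + 6)² = 6(y + 1).
Vertex (-6, -1); 4p = 6 so p = 3/2. Opens up.
Directrix is the horizontal line y = k − p = -1 − (3/2) = -5/2.

y = -5/2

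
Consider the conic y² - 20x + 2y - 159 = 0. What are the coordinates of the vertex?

(-8, -1)

Only y is squared. Complete the square in y: (y + 1)² = 20(x + 8).
Vertex (-8, -1); 4p = 20 so p = 5. Opens right.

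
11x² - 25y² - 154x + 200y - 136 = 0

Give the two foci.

(1, 4) and (13, 4)

Group: 11(x² - 14x) -25(y² - 8y) = 136
Completing the square gives 11(x - 7)² -25(y - 4)² = 136 + 539 - 400 = 275.
Dividing both sides by 275: (x - 7)²/25 - (y - 4)²/11 = 1
Hyperbola, center (7, 4), transverse axis horizontal; a² = 25, b² = 11.
c² = a² + b² = 25 + 11 = 36, so c = 6.
Foci lie on the horizontal axis through the center: (h ± c, k).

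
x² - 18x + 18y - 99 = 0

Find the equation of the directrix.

y = 29/2

Only x is squared. Complete the square in x: (x - 9)² = -18(y - 10).
Vertex (9, 10); 4p = -18 so p = -9/2. Opens down.
Directrix is the horizontal line y = k − p = 10 − (-9/2) = 29/2.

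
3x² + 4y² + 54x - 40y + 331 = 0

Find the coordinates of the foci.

3(x² + 18x) + 4(y² - 10y) = -331
Complete the square in x and y: 3(x + 9)² + 4(y - 5)² = -331 + 243 + 100 = 12
Dividing both sides by 12: (x + 9)²/4 + (y - 5)²/3 = 1
Ellipse, center (-9, 5), major axis horizontal; a² = 4, b² = 3.
c² = a² - b² = 4 - 3 = 1, so c = 1.
Foci lie on the horizontal axis through the center: (h ± c, k).

(-10, 5) and (-8, 5)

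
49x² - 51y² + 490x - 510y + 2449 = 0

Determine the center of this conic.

(-5, -5)

49(x² + 10x) -51(y² + 10y) = -2449
Complete the square: 49(x + 5)² -51(y + 5)² = -2449 + 1225 - 1275 = -2499
Dividing both sides by -2499: (y + 5)²/49 - (x + 5)²/51 = 1
Hyperbola with center (-5, -5).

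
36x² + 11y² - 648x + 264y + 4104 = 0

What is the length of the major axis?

Group: 36(x² - 18x) + 11(y² + 24y) = -4104
36(x - 9)² + 11(y + 12)² = -4104 + 2916 + 1584 = 396
Divide by 396: (x - 9)²/11 + (y + 12)²/36 = 1
Ellipse, center (9, -12), major axis vertical; a² = 36, b² = 11.
a² = 36 so a = 6; the major axis has length 2a = 12.

12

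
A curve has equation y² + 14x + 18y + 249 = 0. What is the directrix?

Only y is squared. Complete the square in y: (y + 9)² = -14(x + 12).
Vertex (-12, -9); 4p = -14 so p = -7/2. Opens left.
Directrix is the vertical line x = h − p = -12 − (-7/2) = -17/2.

x = -17/2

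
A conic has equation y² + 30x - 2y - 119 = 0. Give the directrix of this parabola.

Only y is squared. Complete the square in y: (y - 1)² = -30(x - 4).
Vertex (4, 1); 4p = -30 so p = -15/2. Opens left.
Directrix is the vertical line x = h − p = 4 − (-15/2) = 23/2.

x = 23/2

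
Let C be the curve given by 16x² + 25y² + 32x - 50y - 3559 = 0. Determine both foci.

(-10, 1) and (8, 1)

Rearranging, 16(x² + 2x) + 25(y² - 2y) = 3559.
Complete the square in x and y: 16(x + 1)² + 25(y - 1)² = 3559 + 16 + 25 = 3600
Divide through by 3600 to get (x + 1)²/225 + (y - 1)²/144 = 1.
Ellipse, center (-1, 1), major axis horizontal; a² = 225, b² = 144.
c² = a² - b² = 225 - 144 = 81, so c = 9.
Foci lie on the horizontal axis through the center: (h ± c, k).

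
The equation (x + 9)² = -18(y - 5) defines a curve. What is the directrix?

y = 19/2

Vertex (-9, 5); 4p = -18 so p = -9/2. Opens down.
Directrix is the horizontal line y = k − p = 5 − (-9/2) = 19/2.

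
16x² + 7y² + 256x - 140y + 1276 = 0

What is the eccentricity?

e = 3/4

16(x² + 16x) + 7(y² - 20y) = -1276
16(x + 8)² + 7(y - 10)² = -1276 + 1024 + 700 = 448
Divide through by 448 to get (x + 8)²/28 + (y - 10)²/64 = 1.
Ellipse, center (-8, 10), major axis vertical; a² = 64, b² = 28.
c² = a² - b² = 36, so c = 6.
e = c/a = 6/8 = 3/4.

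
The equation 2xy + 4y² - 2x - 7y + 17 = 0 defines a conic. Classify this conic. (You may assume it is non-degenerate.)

hyperbola

A = 0, B = 2, C = 4.
Discriminant B² − 4AC = 2² − 4·0·4 = 4.
B² − 4AC > 0 ⇒ hyperbola.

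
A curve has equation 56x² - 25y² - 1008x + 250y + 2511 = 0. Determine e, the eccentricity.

e = 9/5

Group: 56(x² - 18x) -25(y² - 10y) = -2511
56(x - 9)² -25(y - 5)² = -2511 + 4536 - 625 = 1400
Dividing both sides by 1400: (x - 9)²/25 - (y - 5)²/56 = 1
Hyperbola, center (9, 5), transverse axis horizontal; a² = 25, b² = 56.
c² = a² + b² = 81, so c = 9.
e = c/a = 9/5.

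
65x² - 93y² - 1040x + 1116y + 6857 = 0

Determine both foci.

65(x² - 16x) -93(y² - 12y) = -6857
Complete the square: 65(x - 8)² -93(y - 6)² = -6857 + 4160 - 3348 = -6045
Divide through by -6045 to get (y - 6)²/65 - (x - 8)²/93 = 1.
Hyperbola, center (8, 6), transverse axis vertical; a² = 65, b² = 93.
c² = a² + b² = 65 + 93 = 158, so c = √158.
Foci lie on the vertical axis through the center: (h, k ± c).

(8, 6 - √158) and (8, 6 + √158)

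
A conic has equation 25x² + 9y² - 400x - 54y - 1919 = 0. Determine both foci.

25(x² - 16x) + 9(y² - 6y) = 1919
Complete the square: 25(x - 8)² + 9(y - 3)² = 1919 + 1600 + 81 = 3600
Divide by 3600: (x - 8)²/144 + (y - 3)²/400 = 1
Ellipse, center (8, 3), major axis vertical; a² = 400, b² = 144.
c² = a² - b² = 400 - 144 = 256, so c = 16.
Foci lie on the vertical axis through the center: (h, k ± c).

(8, -13) and (8, 19)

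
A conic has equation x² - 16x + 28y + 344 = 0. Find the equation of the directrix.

Only x is squared. Complete the square in x: (x - 8)² = -28(y + 10).
Vertex (8, -10); 4p = -28 so p = -7. Opens down.
Directrix is the horizontal line y = k − p = -10 − (-7) = -3.

y = -3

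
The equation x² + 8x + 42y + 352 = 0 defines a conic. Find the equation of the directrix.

Only x is squared. Complete the square in x: (x + 4)² = -42(y + 8).
Vertex (-4, -8); 4p = -42 so p = -21/2. Opens down.
Directrix is the horizontal line y = k − p = -8 − (-21/2) = 5/2.

y = 5/2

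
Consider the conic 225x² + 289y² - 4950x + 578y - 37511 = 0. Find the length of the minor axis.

Group: 225(x² - 22x) + 289(y² + 2y) = 37511
Complete the square in x and y: 225(x - 11)² + 289(y + 1)² = 37511 + 27225 + 289 = 65025
Divide through by 65025 to get (x - 11)²/289 + (y + 1)²/225 = 1.
Ellipse, center (11, -1), major axis horizontal; a² = 289, b² = 225.
b² = 225 so b = 15; the minor axis has length 2b = 30.

30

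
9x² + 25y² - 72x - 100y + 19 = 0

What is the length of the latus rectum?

Rearranging, 9(x² - 8x) + 25(y² - 4y) = -19.
Complete the square in x and y: 9(x - 4)² + 25(y - 2)² = -19 + 144 + 100 = 225
Divide through by 225 to get (x - 4)²/25 + (y - 2)²/9 = 1.
Ellipse, center (4, 2), major axis horizontal; a² = 25, b² = 9.
Latus rectum length = 2b²/a = 2·9/5 = 18/5.

18/5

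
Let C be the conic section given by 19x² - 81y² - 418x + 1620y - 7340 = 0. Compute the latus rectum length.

Collect terms: 19(x² - 22x) -81(y² - 20y) = 7340
Completing the square gives 19(x - 11)² -81(y - 10)² = 7340 + 2299 - 8100 = 1539.
Divide by 1539: (x - 11)²/81 - (y - 10)²/19 = 1
Hyperbola, center (11, 10), transverse axis horizontal; a² = 81, b² = 19.
Latus rectum length = 2b²/a = 2·19/9 = 38/9.

38/9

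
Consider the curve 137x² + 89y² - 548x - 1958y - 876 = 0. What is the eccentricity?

Group: 137(x² - 4x) + 89(y² - 22y) = 876
Complete the square in x and y: 137(x - 2)² + 89(y - 11)² = 876 + 548 + 10769 = 12193
Dividing both sides by 12193: (x - 2)²/89 + (y - 11)²/137 = 1
Ellipse, center (2, 11), major axis vertical; a² = 137, b² = 89.
c² = a² - b² = 48, so c = 4√3.
e = c/a = 4√3/√137 = 4√411/137.

e = 4√411/137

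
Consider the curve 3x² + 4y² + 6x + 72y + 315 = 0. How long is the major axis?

Rearranging, 3(x² + 2x) + 4(y² + 18y) = -315.
3(x + 1)² + 4(y + 9)² = -315 + 3 + 324 = 12
Divide by 12: (x + 1)²/4 + (y + 9)²/3 = 1
Ellipse, center (-1, -9), major axis horizontal; a² = 4, b² = 3.
a² = 4 so a = 2; the major axis has length 2a = 4.

4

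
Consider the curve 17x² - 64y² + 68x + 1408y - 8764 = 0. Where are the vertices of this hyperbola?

Group the x- and y-terms: 17(x² + 4x) -64(y² - 22y) = 8764
Complete the square in x and y: 17(x + 2)² -64(y - 11)² = 8764 + 68 - 7744 = 1088
Dividing both sides by 1088: (x + 2)²/64 - (y - 11)²/17 = 1
Hyperbola, center (-2, 11), transverse axis horizontal; a² = 64, b² = 17.
a = 8. Vertices at (h ± a, k).

(-10, 11) and (6, 11)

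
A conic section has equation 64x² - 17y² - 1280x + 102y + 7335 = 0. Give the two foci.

Group the x- and y-terms: 64(x² - 20x) -17(y² - 6y) = -7335
Complete the square in x and y: 64(x - 10)² -17(y - 3)² = -7335 + 6400 - 153 = -1088
Divide by -1088: (y - 3)²/64 - (x - 10)²/17 = 1
Hyperbola, center (10, 3), transverse axis vertical; a² = 64, b² = 17.
c² = a² + b² = 64 + 17 = 81, so c = 9.
Foci lie on the vertical axis through the center: (h, k ± c).

(10, -6) and (10, 12)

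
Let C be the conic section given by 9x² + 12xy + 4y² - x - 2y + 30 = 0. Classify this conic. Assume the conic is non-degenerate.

A = 9, B = 12, C = 4.
Discriminant B² − 4AC = 12² − 4·9·4 = 0.
B² − 4AC = 0 ⇒ parabola.

parabola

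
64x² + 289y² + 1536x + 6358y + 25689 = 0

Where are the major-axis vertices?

Collect terms: 64(x² + 24x) + 289(y² + 22y) = -25689
Complete the square: 64(x + 12)² + 289(y + 11)² = -25689 + 9216 + 34969 = 18496
Divide through by 18496 to get (x + 12)²/289 + (y + 11)²/64 = 1.
Ellipse, center (-12, -11), major axis horizontal; a² = 289, b² = 64.
a = 17. Vertices at (h ± a, k).

(-29, -11) and (5, -11)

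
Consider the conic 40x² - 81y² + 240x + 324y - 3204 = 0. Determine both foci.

(-14, 2) and (8, 2)

Collect terms: 40(x² + 6x) -81(y² - 4y) = 3204
Completing the square gives 40(x + 3)² -81(y - 2)² = 3204 + 360 - 324 = 3240.
Dividing both sides by 3240: (x + 3)²/81 - (y - 2)²/40 = 1
Hyperbola, center (-3, 2), transverse axis horizontal; a² = 81, b² = 40.
c² = a² + b² = 81 + 40 = 121, so c = 11.
Foci lie on the horizontal axis through the center: (h ± c, k).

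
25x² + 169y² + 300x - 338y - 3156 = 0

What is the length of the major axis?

Group the x- and y-terms: 25(x² + 12x) + 169(y² - 2y) = 3156
Complete the square in x and y: 25(x + 6)² + 169(y - 1)² = 3156 + 900 + 169 = 4225
Dividing both sides by 4225: (x + 6)²/169 + (y - 1)²/25 = 1
Ellipse, center (-6, 1), major axis horizontal; a² = 169, b² = 25.
a² = 169 so a = 13; the major axis has length 2a = 26.

26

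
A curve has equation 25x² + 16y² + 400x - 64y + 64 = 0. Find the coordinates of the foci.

Rearranging, 25(x² + 16x) + 16(y² - 4y) = -64.
Completing the square gives 25(x + 8)² + 16(y - 2)² = -64 + 1600 + 64 = 1600.
Divide through by 1600 to get (x + 8)²/64 + (y - 2)²/100 = 1.
Ellipse, center (-8, 2), major axis vertical; a² = 100, b² = 64.
c² = a² - b² = 100 - 64 = 36, so c = 6.
Foci lie on the vertical axis through the center: (h, k ± c).

(-8, -4) and (-8, 8)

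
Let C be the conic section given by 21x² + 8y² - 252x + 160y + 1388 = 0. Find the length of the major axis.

2√21

Group the x- and y-terms: 21(x² - 12x) + 8(y² + 20y) = -1388
Complete the square in x and y: 21(x - 6)² + 8(y + 10)² = -1388 + 756 + 800 = 168
Divide through by 168 to get (x - 6)²/8 + (y + 10)²/21 = 1.
Ellipse, center (6, -10), major axis vertical; a² = 21, b² = 8.
a² = 21 so a = √21; the major axis has length 2a = 2√21.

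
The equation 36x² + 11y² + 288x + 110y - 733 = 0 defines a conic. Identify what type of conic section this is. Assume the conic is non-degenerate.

No xy term. Coefficients of x² and y² are A = 36, C = 11.
A and C have the same sign but A ≠ C ⇒ ellipse.

ellipse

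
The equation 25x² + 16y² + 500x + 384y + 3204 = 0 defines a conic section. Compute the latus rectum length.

64/5

Collect terms: 25(x² + 20x) + 16(y² + 24y) = -3204
Complete the square: 25(x + 10)² + 16(y + 12)² = -3204 + 2500 + 2304 = 1600
Dividing both sides by 1600: (x + 10)²/64 + (y + 12)²/100 = 1
Ellipse, center (-10, -12), major axis vertical; a² = 100, b² = 64.
Latus rectum length = 2b²/a = 2·64/10 = 64/5.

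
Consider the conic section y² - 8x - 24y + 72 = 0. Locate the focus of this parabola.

Only y is squared. Complete the square in y: (y - 12)² = 8(x + 9).
Vertex (-9, 12); 4p = 8 so p = 2. Opens right.
Focus is p units from the vertex along the axis: (h + p, k).

(-7, 12)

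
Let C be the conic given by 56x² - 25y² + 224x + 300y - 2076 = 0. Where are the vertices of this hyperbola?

(-7, 6) and (3, 6)

56(x² + 4x) -25(y² - 12y) = 2076
Complete the square in x and y: 56(x + 2)² -25(y - 6)² = 2076 + 224 - 900 = 1400
Divide through by 1400 to get (x + 2)²/25 - (y - 6)²/56 = 1.
Hyperbola, center (-2, 6), transverse axis horizontal; a² = 25, b² = 56.
a = 5. Vertices at (h ± a, k).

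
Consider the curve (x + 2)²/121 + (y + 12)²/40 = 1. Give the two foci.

Center (-2, -12). The larger denominator 121 sits under the x-term, so the major axis is horizontal; a² = 121, b² = 40.
c² = a² - b² = 121 - 40 = 81, so c = 9.
Foci lie on the horizontal axis through the center: (h ± c, k).

(-11, -12) and (7, -12)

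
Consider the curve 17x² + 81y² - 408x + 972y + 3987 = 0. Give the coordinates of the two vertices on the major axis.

(3, -6) and (21, -6)

Group the x- and y-terms: 17(x² - 24x) + 81(y² + 12y) = -3987
Complete the square: 17(x - 12)² + 81(y + 6)² = -3987 + 2448 + 2916 = 1377
Divide by 1377: (x - 12)²/81 + (y + 6)²/17 = 1
Ellipse, center (12, -6), major axis horizontal; a² = 81, b² = 17.
a = 9. Vertices at (h ± a, k).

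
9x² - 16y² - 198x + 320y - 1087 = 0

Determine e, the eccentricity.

Group the x- and y-terms: 9(x² - 22x) -16(y² - 20y) = 1087
Complete the square: 9(x - 11)² -16(y - 10)² = 1087 + 1089 - 1600 = 576
Divide by 576: (x - 11)²/64 - (y - 10)²/36 = 1
Hyperbola, center (11, 10), transverse axis horizontal; a² = 64, b² = 36.
c² = a² + b² = 100, so c = 10.
e = c/a = 10/8 = 5/4.

e = 5/4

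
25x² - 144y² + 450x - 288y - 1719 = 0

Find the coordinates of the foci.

25(x² + 18x) -144(y² + 2y) = 1719
Complete the square: 25(x + 9)² -144(y + 1)² = 1719 + 2025 - 144 = 3600
Divide through by 3600 to get (x + 9)²/144 - (y + 1)²/25 = 1.
Hyperbola, center (-9, -1), transverse axis horizontal; a² = 144, b² = 25.
c² = a² + b² = 144 + 25 = 169, so c = 13.
Foci lie on the horizontal axis through the center: (h ± c, k).

(-22, -1) and (4, -1)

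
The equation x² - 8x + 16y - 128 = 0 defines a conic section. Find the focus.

Only x is squared. Complete the square in x: (x - 4)² = -16(y - 9).
Vertex (4, 9); 4p = -16 so p = -4. Opens down.
Focus is p units from the vertex along the axis: (h, k + p).

(4, 5)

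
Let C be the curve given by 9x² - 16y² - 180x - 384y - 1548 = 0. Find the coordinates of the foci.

(5, -12) and (15, -12)

Rearranging, 9(x² - 20x) -16(y² + 24y) = 1548.
Completing the square gives 9(x - 10)² -16(y + 12)² = 1548 + 900 - 2304 = 144.
Dividing both sides by 144: (x - 10)²/16 - (y + 12)²/9 = 1
Hyperbola, center (10, -12), transverse axis horizontal; a² = 16, b² = 9.
c² = a² + b² = 16 + 9 = 25, so c = 5.
Foci lie on the horizontal axis through the center: (h ± c, k).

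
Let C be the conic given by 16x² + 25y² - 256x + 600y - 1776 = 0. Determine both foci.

Rearranging, 16(x² - 16x) + 25(y² + 24y) = 1776.
16(x - 8)² + 25(y + 12)² = 1776 + 1024 + 3600 = 6400
Divide through by 6400 to get (x - 8)²/400 + (y + 12)²/256 = 1.
Ellipse, center (8, -12), major axis horizontal; a² = 400, b² = 256.
c² = a² - b² = 400 - 256 = 144, so c = 12.
Foci lie on the horizontal axis through the center: (h ± c, k).

(-4, -12) and (20, -12)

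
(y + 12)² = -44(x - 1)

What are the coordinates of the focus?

Vertex (1, -12); 4p = -44 so p = -11. Opens left.
Focus is p units from the vertex along the axis: (h + p, k).

(-10, -12)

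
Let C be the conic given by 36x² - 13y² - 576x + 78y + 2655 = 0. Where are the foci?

Group: 36(x² - 16x) -13(y² - 6y) = -2655
36(x - 8)² -13(y - 3)² = -2655 + 2304 - 117 = -468
Divide through by -468 to get (y - 3)²/36 - (x - 8)²/13 = 1.
Hyperbola, center (8, 3), transverse axis vertical; a² = 36, b² = 13.
c² = a² + b² = 36 + 13 = 49, so c = 7.
Foci lie on the vertical axis through the center: (h, k ± c).

(8, -4) and (8, 10)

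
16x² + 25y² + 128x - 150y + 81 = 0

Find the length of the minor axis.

Group: 16(x² + 8x) + 25(y² - 6y) = -81
Completing the square gives 16(x + 4)² + 25(y - 3)² = -81 + 256 + 225 = 400.
Dividing both sides by 400: (x + 4)²/25 + (y - 3)²/16 = 1
Ellipse, center (-4, 3), major axis horizontal; a² = 25, b² = 16.
b² = 16 so b = 4; the minor axis has length 2b = 8.

8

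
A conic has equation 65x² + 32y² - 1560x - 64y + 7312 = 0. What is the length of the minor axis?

8√2

65(x² - 24x) + 32(y² - 2y) = -7312
Complete the square in x and y: 65(x - 12)² + 32(y - 1)² = -7312 + 9360 + 32 = 2080
Divide through by 2080 to get (x - 12)²/32 + (y - 1)²/65 = 1.
Ellipse, center (12, 1), major axis vertical; a² = 65, b² = 32.
b² = 32 so b = 4√2; the minor axis has length 2b = 8√2.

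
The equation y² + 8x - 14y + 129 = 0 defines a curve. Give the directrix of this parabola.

x = -8

Only y is squared. Complete the square in y: (y - 7)² = -8(x + 10).
Vertex (-10, 7); 4p = -8 so p = -2. Opens left.
Directrix is the vertical line x = h − p = -10 − (-2) = -8.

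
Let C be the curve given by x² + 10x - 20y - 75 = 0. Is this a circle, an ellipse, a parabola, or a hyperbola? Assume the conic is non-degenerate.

parabola

No xy term. Coefficients of x² and y² are A = 1, C = 0.
Exactly one squared variable ⇒ parabola.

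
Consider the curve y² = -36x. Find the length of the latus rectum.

Vertex (0, 0); 4p = -36 so p = -9. Opens left.
Latus rectum length = |4p| = 36.

36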